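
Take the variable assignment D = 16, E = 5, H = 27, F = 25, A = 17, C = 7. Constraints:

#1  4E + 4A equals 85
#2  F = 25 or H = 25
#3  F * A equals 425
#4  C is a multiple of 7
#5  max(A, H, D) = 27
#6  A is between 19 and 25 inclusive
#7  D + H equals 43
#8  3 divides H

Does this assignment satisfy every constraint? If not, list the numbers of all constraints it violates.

#1 4E + 4A = 4(5) + 4(17) = 88, not 85  FAIL
#2 F = 25 = 25 (first disjunct)  OK
#3 F * A = 25 * 17 = 425  OK
#4 7 / 7 = 1, so 7 divides 7  OK
#5 max(17, 27, 16) = 27  OK
#6 A = 17 is outside [19, 25]  FAIL
#7 D + H = 16 + 27 = 43  OK
#8 27 / 3 = 9, so 3 divides 27  OK

Constraints 1, 6 do not hold.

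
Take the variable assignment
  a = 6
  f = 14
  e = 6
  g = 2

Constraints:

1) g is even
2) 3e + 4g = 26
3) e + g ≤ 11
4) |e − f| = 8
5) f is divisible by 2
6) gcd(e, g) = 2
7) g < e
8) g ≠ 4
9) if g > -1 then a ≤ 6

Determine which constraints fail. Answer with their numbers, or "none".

Yes — all constraints hold.

1) g = 2 is even  ✓
2) 3e + 4g = 3(6) + 4(2) = 26  ✓
3) e + g = 6 + 2 = 8; 8 ≤ 11  ✓
4) |6 − 14| = 8  ✓
5) 14 / 2 = 7, so 2 divides 14  ✓
6) gcd(6, 2) = 2  ✓
7) g = 2, e = 6; 2 < 6  ✓
8) g = 2, and 2 ≠ 4  ✓
9) g = 2 > -1, so we need a ≤ 6; a = 6 ≤ 6  ✓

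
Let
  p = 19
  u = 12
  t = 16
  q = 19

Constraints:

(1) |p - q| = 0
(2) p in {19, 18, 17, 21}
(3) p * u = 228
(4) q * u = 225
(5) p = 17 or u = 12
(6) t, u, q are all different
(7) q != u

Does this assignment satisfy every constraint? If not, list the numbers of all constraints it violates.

(1) |19 - 19| = 0  OK
(2) p = 19 is in {19, 18, 17, 21}  OK
(3) p * u = 19 * 12 = 228  OK
(4) q * u = 19 * 12 = 228, not 225  FAIL
(5) p = 19 ≠ 17, but u = 12 = 12 (second disjunct)  OK
(6) values 16, 12, 19 are pairwise distinct  OK
(7) q = 19, u = 12; distinct  OK

Violated: 4.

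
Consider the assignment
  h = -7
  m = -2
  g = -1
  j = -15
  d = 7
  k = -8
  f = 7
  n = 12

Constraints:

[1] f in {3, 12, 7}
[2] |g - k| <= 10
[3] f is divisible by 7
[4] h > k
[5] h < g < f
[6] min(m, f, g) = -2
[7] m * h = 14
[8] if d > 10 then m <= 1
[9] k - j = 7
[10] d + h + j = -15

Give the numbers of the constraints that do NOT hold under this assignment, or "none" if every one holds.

[1] f = 7 is in {3, 12, 7}  ✓
[2] |-1 - (-8)| = 7; 7 ≤ 10  ✓
[3] 7 / 7 = 1, so 7 divides 7  ✓
[4] h = -7, k = -8; -7 > -8  ✓
[5] values -7 < -1 < 7  ✓
[6] min(-2, 7, -1) = -2  ✓
[7] m * h = -2 * (-7) = 14  ✓
[8] d = 7, not > 10; antecedent false, conditional vacuously true  ✓
[9] k - j = -8 - (-15) = 7  ✓
[10] d + h + j = 7 + (-7) + (-15) = -15  ✓

All constraints are satisfied.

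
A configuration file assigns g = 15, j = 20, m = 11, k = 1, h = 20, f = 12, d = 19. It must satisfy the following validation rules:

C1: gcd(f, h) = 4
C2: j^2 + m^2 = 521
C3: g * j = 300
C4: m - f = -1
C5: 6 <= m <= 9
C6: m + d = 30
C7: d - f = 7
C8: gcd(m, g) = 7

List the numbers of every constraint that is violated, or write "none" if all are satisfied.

C1: gcd(12, 20) = 4  true
C2: j^2 + m^2 = 20^2 + 11^2 = 400 + 121 = 521  true
C3: g * j = 15 * 20 = 300  true
C4: m - f = 11 - 12 = -1  true
C5: m = 11 is outside [6, 9]  false
C6: m + d = 11 + 19 = 30  true
C7: d - f = 19 - 12 = 7  true
C8: gcd(11, 15) = 1, not 7  false

Violated: 5, 8.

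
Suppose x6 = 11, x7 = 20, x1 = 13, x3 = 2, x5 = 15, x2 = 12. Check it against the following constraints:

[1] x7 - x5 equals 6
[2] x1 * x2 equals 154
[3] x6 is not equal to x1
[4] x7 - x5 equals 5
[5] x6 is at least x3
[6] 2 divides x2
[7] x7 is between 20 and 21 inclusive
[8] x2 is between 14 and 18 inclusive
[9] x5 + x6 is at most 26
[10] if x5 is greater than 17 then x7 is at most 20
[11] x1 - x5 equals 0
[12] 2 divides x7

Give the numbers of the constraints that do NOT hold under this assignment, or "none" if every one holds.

[1] x7 - x5 = 20 - 15 = 5, not 6  fails
[2] x1 * x2 = 13 * 12 = 156, not 154  fails
[3] x6 = 11, x1 = 13; distinct  holds
[4] x7 - x5 = 20 - 15 = 5  holds
[5] x6 = 11, x3 = 2; 11 ≥ 2  holds
[6] 12 / 2 = 6, so 2 divides 12  holds
[7] x7 = 20 lies in [20, 21]  holds
[8] x2 = 12 is outside [14, 18]  fails
[9] x5 + x6 = 15 + 11 = 26; 26 ≤ 26  holds
[10] x5 = 15, not > 17; antecedent false, conditional vacuously true  holds
[11] x1 - x5 = 13 - 15 = -2, not 0  fails
[12] 20 / 2 = 10, so 2 divides 20  holds

Constraints 1, 2, 8, 11 do not hold.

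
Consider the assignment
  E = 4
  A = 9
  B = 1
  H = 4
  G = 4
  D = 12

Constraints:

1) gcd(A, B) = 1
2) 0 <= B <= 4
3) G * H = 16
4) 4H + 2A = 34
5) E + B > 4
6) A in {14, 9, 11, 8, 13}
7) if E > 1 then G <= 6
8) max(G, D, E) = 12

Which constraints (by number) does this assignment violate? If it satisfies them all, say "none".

All constraints are satisfied.

1) gcd(9, 1) = 1  ✓
2) B = 1 lies in [0, 4]  ✓
3) G * H = 4 * 4 = 16  ✓
4) 4H + 2A = 4(4) + 2(9) = 34  ✓
5) E + B = 4 + 1 = 5; 5 > 4  ✓
6) A = 9 is in {14, 9, 11, 8, 13}  ✓
7) E = 4 > 1, so we need G ≤ 6; G = 4 ≤ 6  ✓
8) max(4, 12, 4) = 12  ✓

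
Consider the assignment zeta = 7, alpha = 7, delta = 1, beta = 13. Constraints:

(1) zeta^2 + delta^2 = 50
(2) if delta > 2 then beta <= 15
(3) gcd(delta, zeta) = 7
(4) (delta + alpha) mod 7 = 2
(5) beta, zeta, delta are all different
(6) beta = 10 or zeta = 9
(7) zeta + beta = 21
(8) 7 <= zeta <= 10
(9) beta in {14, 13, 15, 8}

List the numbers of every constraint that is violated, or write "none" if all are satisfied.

Constraints 3, 4, 6, 7 do not hold.

(1) zeta^2 + delta^2 = 7^2 + 1^2 = 49 + 1 = 50  holds
(2) delta = 1, not > 2; antecedent false, conditional vacuously true  holds
(3) gcd(1, 7) = 1, not 7  fails
(4) delta + alpha = 8; 8 mod 7 = 1, not 2  fails
(5) values 13, 7, 1 are pairwise distinct  holds
(6) beta = 13 ≠ 10 and zeta = 7 ≠ 9; both disjuncts false  fails
(7) zeta + beta = 7 + 13 = 20, not 21  fails
(8) zeta = 7 lies in [7, 10]  holds
(9) beta = 13 is in {14, 13, 15, 8}  holds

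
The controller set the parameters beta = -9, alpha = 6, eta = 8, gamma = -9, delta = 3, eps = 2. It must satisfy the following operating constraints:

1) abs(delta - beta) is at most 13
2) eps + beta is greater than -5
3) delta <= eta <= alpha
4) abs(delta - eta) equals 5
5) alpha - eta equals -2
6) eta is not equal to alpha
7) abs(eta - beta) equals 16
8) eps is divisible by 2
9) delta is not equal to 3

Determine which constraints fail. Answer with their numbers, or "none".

Constraints 2, 3, 7, 9 do not hold.

1) abs(3 - (-9)) = 12; 12 ≤ 13 — satisfied.
2) eps + beta = 2 + (-9) = -7; -7 ≤ -5, bound -5 not met — violated.
3) values 3, 8, 6; eta = 8 is not <= alpha = 6 — violated.
4) abs(3 - 8) = 5 — satisfied.
5) alpha - eta = 6 - 8 = -2 — satisfied.
6) eta = 8, alpha = 6; distinct — satisfied.
7) abs(8 - (-9)) = 17, not 16 — violated.
8) 2 / 2 = 1, so 2 divides 2 — satisfied.
9) delta = 3, but 3 is required to differ — violated.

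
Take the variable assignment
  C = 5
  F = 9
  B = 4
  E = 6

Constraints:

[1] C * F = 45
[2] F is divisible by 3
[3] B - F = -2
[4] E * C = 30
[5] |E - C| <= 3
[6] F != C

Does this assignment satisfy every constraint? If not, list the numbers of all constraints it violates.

[1] C * F = 5 * 9 = 45  ✓
[2] 9 / 3 = 3, so 3 divides 9  ✓
[3] B - F = 4 - 9 = -5, not -2  ✗
[4] E * C = 6 * 5 = 30  ✓
[5] |6 - 5| = 1; 1 ≤ 3  ✓
[6] F = 9, C = 5; distinct  ✓

Violated: 3.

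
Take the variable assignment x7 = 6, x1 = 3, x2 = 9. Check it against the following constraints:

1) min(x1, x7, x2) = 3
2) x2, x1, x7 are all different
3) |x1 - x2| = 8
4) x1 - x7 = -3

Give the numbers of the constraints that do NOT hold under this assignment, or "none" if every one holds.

Constraint 3 does not hold.

1) min(3, 6, 9) = 3  true
2) values 9, 3, 6 are pairwise distinct  true
3) |3 - 9| = 6, not 8  false
4) x1 - x7 = 3 - 6 = -3  true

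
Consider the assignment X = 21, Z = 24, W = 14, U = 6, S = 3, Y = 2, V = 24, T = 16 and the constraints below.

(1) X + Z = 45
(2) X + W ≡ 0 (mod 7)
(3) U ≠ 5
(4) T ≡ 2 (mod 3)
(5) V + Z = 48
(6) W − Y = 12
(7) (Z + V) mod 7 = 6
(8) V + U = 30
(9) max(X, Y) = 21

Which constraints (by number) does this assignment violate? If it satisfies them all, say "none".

Constraint 4 does not hold.

(1) X + Z = 21 + 24 = 45  ✔
(2) X + W = 35; 35 mod 7 = 0  ✔
(3) U = 6, and 6 ≠ 5  ✔
(4) 16 mod 3 = 1, not 2  ✘
(5) V + Z = 24 + 24 = 48  ✔
(6) W − Y = 14 − 2 = 12  ✔
(7) Z + V = 48; 48 mod 7 = 6  ✔
(8) V + U = 24 + 6 = 30  ✔
(9) max(21, 2) = 21  ✔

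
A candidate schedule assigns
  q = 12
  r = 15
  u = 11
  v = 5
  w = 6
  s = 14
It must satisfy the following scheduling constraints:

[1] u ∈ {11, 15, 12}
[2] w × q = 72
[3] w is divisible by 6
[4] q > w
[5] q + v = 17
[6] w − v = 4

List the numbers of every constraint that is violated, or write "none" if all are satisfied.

[1] u = 11 is in {11, 15, 12}  ✓
[2] w × q = 6 × 12 = 72  ✓
[3] 6 / 6 = 1, so 6 divides 6  ✓
[4] q = 12, w = 6; 12 > 6  ✓
[5] q + v = 12 + 5 = 17  ✓
[6] w − v = 6 − 5 = 1, not 4  ✗

Violated: 6.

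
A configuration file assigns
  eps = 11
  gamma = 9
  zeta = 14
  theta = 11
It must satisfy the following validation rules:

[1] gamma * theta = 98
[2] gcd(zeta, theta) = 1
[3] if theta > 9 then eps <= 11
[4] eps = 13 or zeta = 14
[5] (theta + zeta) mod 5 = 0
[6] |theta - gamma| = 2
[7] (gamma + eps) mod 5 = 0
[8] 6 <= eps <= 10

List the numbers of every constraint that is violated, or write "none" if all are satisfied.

The assignment fails constraints 1 and 8.

[1] gamma * theta = 9 * 11 = 99, not 98  no
[2] gcd(14, 11) = 1  yes
[3] theta = 11 > 9, so we need eps ≤ 11; eps = 11 ≤ 11  yes
[4] eps = 11 ≠ 13, but zeta = 14 = 14 (second disjunct)  yes
[5] theta + zeta = 25; 25 mod 5 = 0  yes
[6] |11 - 9| = 2  yes
[7] gamma + eps = 20; 20 mod 5 = 0  yes
[8] eps = 11 is outside [6, 10]  no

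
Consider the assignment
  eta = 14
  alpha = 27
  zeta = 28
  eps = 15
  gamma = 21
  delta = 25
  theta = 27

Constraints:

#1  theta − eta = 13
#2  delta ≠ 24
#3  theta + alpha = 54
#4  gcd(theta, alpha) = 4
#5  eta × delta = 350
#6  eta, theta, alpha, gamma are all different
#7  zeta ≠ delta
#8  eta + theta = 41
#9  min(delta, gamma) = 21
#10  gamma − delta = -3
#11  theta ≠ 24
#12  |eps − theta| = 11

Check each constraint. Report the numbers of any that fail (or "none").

#1 theta − eta = 27 − 14 = 13  ✓
#2 delta = 25, and 25 ≠ 24  ✓
#3 theta + alpha = 27 + 27 = 54  ✓
#4 gcd(27, 27) = 27, not 4  ✗
#5 eta × delta = 14 × 25 = 350  ✓
#6 theta = alpha = 27, not all different  ✗
#7 zeta = 28, delta = 25; distinct  ✓
#8 eta + theta = 14 + 27 = 41  ✓
#9 min(25, 21) = 21  ✓
#10 gamma − delta = 21 − 25 = -4, not -3  ✗
#11 theta = 27, and 27 ≠ 24  ✓
#12 |15 − 27| = 12, not 11  ✗

Violated: 4, 6, 10, 12.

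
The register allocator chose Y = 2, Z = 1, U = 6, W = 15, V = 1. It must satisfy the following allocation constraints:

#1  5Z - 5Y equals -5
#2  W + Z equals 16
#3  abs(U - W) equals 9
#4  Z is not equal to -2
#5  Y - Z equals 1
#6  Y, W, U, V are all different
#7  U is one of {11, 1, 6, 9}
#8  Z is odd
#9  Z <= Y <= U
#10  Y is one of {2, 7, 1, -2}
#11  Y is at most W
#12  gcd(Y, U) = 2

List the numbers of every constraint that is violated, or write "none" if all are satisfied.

Yes — all constraints hold.

#1 5Z - 5Y = 5(1) - 5(2) = -5 — holds.
#2 W + Z = 15 + 1 = 16 — holds.
#3 abs(6 - 15) = 9 — holds.
#4 Z = 1, and 1 ≠ -2 — holds.
#5 Y - Z = 2 - 1 = 1 — holds.
#6 values 2, 15, 6, 1 are pairwise distinct — holds.
#7 U = 6 is in {11, 1, 6, 9} — holds.
#8 Z = 1 is odd — holds.
#9 values 1 <= 2 <= 6 — holds.
#10 Y = 2 is in {2, 7, 1, -2} — holds.
#11 Y = 2, W = 15; 2 ≤ 15 — holds.
#12 gcd(2, 6) = 2 — holds.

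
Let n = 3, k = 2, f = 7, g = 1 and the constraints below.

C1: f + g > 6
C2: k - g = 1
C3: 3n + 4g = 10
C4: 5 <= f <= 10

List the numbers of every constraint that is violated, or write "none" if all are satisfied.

C1: f + g = 7 + 1 = 8; 8 > 6  holds
C2: k - g = 2 - 1 = 1  holds
C3: 3n + 4g = 3(3) + 4(1) = 13, not 10  fails
C4: f = 7 lies in [5, 10]  holds

Constraint 3 does not hold.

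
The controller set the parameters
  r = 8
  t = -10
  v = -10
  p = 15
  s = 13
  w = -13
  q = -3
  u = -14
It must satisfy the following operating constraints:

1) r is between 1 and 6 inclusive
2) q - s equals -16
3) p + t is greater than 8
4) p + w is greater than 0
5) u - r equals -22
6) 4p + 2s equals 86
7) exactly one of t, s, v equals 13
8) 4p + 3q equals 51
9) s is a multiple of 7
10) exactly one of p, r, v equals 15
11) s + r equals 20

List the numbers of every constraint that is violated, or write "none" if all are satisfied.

No — constraints 1, 3, 9, and 11 are not satisfied.

1) r = 8 is outside [1, 6]  ✗
2) q - s = -3 - 13 = -16  ✓
3) p + t = 15 + (-10) = 5; 5 ≤ 8, bound 8 not met  ✗
4) p + w = 15 + (-13) = 2; 2 > 0  ✓
5) u - r = -14 - 8 = -22  ✓
6) 4p + 2s = 4(15) + 2(13) = 86  ✓
7) t=-10, s=13, v=-10; 1 of them equals 13  ✓
8) 4p + 3q = 4(15) + 3(-3) = 51  ✓
9) 13 = 7*1 + 6, so 7 does not divide 13  ✗
10) p=15, r=8, v=-10; 1 of them equals 15  ✓
11) s + r = 13 + 8 = 21, not 20  ✗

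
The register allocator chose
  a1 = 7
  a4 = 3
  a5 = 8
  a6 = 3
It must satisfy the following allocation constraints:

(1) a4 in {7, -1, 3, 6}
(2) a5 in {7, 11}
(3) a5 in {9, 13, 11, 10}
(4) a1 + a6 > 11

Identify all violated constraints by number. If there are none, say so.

(1) a4 = 3 is in {7, -1, 3, 6}  ✔
(2) a5 = 8 is not in {7, 11}  ✘
(3) a5 = 8 is not in {9, 13, 11, 10}  ✘
(4) a1 + a6 = 7 + 3 = 10; 10 ≤ 11, bound 11 not met  ✘

The assignment fails constraints 2, 3, 4.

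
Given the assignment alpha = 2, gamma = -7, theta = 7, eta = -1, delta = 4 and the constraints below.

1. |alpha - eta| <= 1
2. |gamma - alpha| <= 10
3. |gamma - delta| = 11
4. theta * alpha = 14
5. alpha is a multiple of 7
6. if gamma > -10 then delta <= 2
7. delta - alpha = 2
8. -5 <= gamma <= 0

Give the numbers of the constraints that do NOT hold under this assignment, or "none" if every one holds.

The assignment fails constraints 1, 5, 6, and 8.

1. |2 - (-1)| = 3; 3 > 1, exceeds bound 1 — fails.
2. |-7 - 2| = 9; 9 ≤ 10 — holds.
3. |-7 - 4| = 11 — holds.
4. theta * alpha = 7 * 2 = 14 — holds.
5. 2 = 7*0 + 2, so 7 does not divide 2 — fails.
6. gamma = -7 > -10, so we need delta ≤ 2; but delta = 4 > 2 — fails.
7. delta - alpha = 4 - 2 = 2 — holds.
8. gamma = -7 is outside [-5, 0] — fails.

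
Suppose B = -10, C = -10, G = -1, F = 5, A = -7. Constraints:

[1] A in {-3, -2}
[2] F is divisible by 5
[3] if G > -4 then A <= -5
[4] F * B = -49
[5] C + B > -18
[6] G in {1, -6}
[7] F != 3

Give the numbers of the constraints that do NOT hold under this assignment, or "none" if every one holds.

[1] A = -7 is not in {-3, -2} — violated.
[2] 5 / 5 = 1, so 5 divides 5 — satisfied.
[3] G = -1 > -4, so we need A ≤ -5; A = -7 ≤ -5 — satisfied.
[4] F * B = 5 * (-10) = -50, not -49 — violated.
[5] C + B = -10 + (-10) = -20; -20 ≤ -18, bound -18 not met — violated.
[6] G = -1 is not in {1, -6} — violated.
[7] F = 5, and 5 ≠ 3 — satisfied.

No — constraints 1, 4, 5, and 6 are not satisfied.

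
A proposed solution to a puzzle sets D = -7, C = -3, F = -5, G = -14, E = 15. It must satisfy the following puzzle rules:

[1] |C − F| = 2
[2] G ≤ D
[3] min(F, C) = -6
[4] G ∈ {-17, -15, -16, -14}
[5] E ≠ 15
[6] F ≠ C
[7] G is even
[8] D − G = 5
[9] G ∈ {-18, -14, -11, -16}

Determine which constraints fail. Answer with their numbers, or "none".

Violated: 3, 5, and 8.

[1] |-3 − (-5)| = 2 — holds.
[2] G = -14, D = -7; -14 ≤ -7 — holds.
[3] min(-5, -3) = -5, not -6 — fails.
[4] G = -14 is in {-17, -15, -16, -14} — holds.
[5] E = 15, but 15 is required to differ — fails.
[6] F = -5, C = -3; distinct — holds.
[7] G = -14 is even — holds.
[8] D − G = -7 − (-14) = 7, not 5 — fails.
[9] G = -14 is in {-18, -14, -11, -16} — holds.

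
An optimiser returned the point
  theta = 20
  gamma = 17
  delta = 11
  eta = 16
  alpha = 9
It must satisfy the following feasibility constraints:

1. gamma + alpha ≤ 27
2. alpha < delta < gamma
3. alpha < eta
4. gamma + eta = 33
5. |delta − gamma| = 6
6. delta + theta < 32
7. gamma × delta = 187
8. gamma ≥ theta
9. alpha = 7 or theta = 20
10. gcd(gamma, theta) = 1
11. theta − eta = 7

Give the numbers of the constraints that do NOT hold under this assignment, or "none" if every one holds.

Violated: 8 and 11.

1. gamma + alpha = 17 + 9 = 26; 26 ≤ 27 — holds.
2. values 9 < 11 < 17 — holds.
3. alpha = 9, eta = 16; 9 < 16 — holds.
4. gamma + eta = 17 + 16 = 33 — holds.
5. |11 − 17| = 6 — holds.
6. delta + theta = 11 + 20 = 31; 31 < 32 — holds.
7. gamma × delta = 17 × 11 = 187 — holds.
8. gamma = 17, theta = 20; 17 < 20 (want ≥) — fails.
9. alpha = 9 ≠ 7, but theta = 20 = 20 (second disjunct) — holds.
10. gcd(17, 20) = 1 — holds.
11. theta − eta = 20 − 16 = 4, not 7 — fails.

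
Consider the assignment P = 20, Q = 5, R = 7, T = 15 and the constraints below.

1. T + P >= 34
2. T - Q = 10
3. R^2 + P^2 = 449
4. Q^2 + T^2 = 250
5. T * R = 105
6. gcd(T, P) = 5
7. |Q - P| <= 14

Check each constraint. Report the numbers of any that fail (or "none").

1. T + P = 15 + 20 = 35; 35 ≥ 34 — satisfied.
2. T - Q = 15 - 5 = 10 — satisfied.
3. R^2 + P^2 = 7^2 + 20^2 = 49 + 400 = 449 — satisfied.
4. Q^2 + T^2 = 5^2 + 15^2 = 25 + 225 = 250 — satisfied.
5. T * R = 15 * 7 = 105 — satisfied.
6. gcd(15, 20) = 5 — satisfied.
7. |5 - 20| = 15; 15 > 14, exceeds bound 14 — violated.

Constraint 7 does not hold.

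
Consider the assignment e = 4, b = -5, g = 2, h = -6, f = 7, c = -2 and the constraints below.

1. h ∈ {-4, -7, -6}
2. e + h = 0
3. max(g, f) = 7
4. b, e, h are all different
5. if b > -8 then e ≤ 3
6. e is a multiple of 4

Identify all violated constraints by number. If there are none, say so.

1. h = -6 is in {-4, -7, -6}  ✓
2. e + h = 4 + (-6) = -2, not 0  ✗
3. max(2, 7) = 7  ✓
4. values -5, 4, -6 are pairwise distinct  ✓
5. b = -5 > -8, so we need e ≤ 3; but e = 4 > 3  ✗
6. 4 / 4 = 1, so 4 divides 4  ✓

No — constraints 2 and 5 are not satisfied.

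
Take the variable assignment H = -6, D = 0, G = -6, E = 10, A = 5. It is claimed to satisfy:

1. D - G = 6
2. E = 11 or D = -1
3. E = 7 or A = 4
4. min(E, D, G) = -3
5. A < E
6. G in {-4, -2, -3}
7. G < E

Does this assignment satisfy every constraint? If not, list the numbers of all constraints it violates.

1. D - G = 0 - (-6) = 6 — holds.
2. E = 10 ≠ 11 and D = 0 ≠ -1; both disjuncts false — does not hold.
3. E = 10 ≠ 7 and A = 5 ≠ 4; both disjuncts false — does not hold.
4. min(10, 0, -6) = -6, not -3 — does not hold.
5. A = 5, E = 10; 5 < 10 — holds.
6. G = -6 is not in {-4, -2, -3} — does not hold.
7. G = -6, E = 10; -6 < 10 — holds.

The assignment fails constraints 2, 3, 4, and 6.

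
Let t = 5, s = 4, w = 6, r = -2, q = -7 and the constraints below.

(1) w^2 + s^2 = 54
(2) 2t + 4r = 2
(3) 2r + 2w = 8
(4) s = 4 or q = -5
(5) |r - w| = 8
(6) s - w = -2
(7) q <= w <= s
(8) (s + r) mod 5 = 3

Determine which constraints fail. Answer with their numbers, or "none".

(1) w^2 + s^2 = 6^2 + 4^2 = 36 + 16 = 52, not 54 — violated.
(2) 2t + 4r = 2(5) + 4(-2) = 2 — OK.
(3) 2r + 2w = 2(-2) + 2(6) = 8 — OK.
(4) s = 4 = 4 (first disjunct) — OK.
(5) |-2 - 6| = 8 — OK.
(6) s - w = 4 - 6 = -2 — OK.
(7) values -7, 6, 4; w = 6 is not <= s = 4 — violated.
(8) s + r = 2; 2 mod 5 = 2, not 3 — violated.

Constraints 1, 7, and 8 are violated.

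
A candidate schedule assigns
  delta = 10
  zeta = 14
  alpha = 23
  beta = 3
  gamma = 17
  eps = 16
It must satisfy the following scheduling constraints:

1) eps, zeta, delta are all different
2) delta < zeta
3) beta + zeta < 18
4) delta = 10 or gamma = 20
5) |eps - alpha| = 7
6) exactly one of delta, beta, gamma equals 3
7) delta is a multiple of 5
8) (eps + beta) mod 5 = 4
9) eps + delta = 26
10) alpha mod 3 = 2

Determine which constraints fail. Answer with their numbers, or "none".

1) values 16, 14, 10 are pairwise distinct — holds.
2) delta = 10, zeta = 14; 10 < 14 — holds.
3) beta + zeta = 3 + 14 = 17; 17 < 18 — holds.
4) delta = 10 = 10 (first disjunct) — holds.
5) |16 - 23| = 7 — holds.
6) delta=10, beta=3, gamma=17; 1 of them equals 3 — holds.
7) 10 / 5 = 2, so 5 divides 10 — holds.
8) eps + beta = 19; 19 mod 5 = 4 — holds.
9) eps + delta = 16 + 10 = 26 — holds.
10) 23 mod 3 = 2 — holds.

None — every constraint holds.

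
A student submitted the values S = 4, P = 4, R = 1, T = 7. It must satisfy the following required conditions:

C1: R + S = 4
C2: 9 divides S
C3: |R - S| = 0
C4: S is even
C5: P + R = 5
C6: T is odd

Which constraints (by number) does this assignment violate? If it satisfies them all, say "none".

No — constraints 1, 2, and 3 are not satisfied.

C1: R + S = 1 + 4 = 5, not 4 — does not hold.
C2: 4 = 9*0 + 4, so 9 does not divide 4 — does not hold.
C3: |1 - 4| = 3, not 0 — does not hold.
C4: S = 4 is even — holds.
C5: P + R = 4 + 1 = 5 — holds.
C6: T = 7 is odd — holds.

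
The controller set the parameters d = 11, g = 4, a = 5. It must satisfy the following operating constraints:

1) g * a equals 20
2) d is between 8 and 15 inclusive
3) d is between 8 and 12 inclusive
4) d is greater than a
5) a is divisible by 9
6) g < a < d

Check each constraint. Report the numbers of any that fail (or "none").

Violated: 5.

1) g * a = 4 * 5 = 20 — holds.
2) d = 11 lies in [8, 15] — holds.
3) d = 11 lies in [8, 12] — holds.
4) d = 11, a = 5; 11 > 5 — holds.
5) 5 = 9*0 + 5, so 9 does not divide 5 — fails.
6) values 4 < 5 < 11 — holds.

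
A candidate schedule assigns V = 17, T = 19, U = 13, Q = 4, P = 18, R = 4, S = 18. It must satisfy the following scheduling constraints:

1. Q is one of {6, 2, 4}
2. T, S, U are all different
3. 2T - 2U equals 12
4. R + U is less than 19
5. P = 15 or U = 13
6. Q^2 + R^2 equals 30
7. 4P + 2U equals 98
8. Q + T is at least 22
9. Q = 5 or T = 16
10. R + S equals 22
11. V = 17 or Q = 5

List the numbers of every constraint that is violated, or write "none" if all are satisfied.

1. Q = 4 is in {6, 2, 4} — satisfied.
2. values 19, 18, 13 are pairwise distinct — satisfied.
3. 2T - 2U = 2(19) - 2(13) = 12 — satisfied.
4. R + U = 4 + 13 = 17; 17 < 19 — satisfied.
5. P = 18 ≠ 15, but U = 13 = 13 (second disjunct) — satisfied.
6. Q^2 + R^2 = 4^2 + 4^2 = 16 + 16 = 32, not 30 — violated.
7. 4P + 2U = 4(18) + 2(13) = 98 — satisfied.
8. Q + T = 4 + 19 = 23; 23 ≥ 22 — satisfied.
9. Q = 4 ≠ 5 and T = 19 ≠ 16; both disjuncts false — violated.
10. R + S = 4 + 18 = 22 — satisfied.
11. V = 17 = 17 (first disjunct) — satisfied.

No — constraints 6 and 9 are not satisfied.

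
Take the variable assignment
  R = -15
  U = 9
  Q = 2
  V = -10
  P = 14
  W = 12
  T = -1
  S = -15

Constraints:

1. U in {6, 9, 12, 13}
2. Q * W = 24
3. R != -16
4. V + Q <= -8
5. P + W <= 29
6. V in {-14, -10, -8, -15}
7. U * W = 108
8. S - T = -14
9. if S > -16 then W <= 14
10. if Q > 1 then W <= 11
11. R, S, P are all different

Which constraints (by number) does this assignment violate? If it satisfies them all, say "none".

1. U = 9 is in {6, 9, 12, 13} — holds.
2. Q * W = 2 * 12 = 24 — holds.
3. R = -15, and -15 ≠ -16 — holds.
4. V + Q = -10 + 2 = -8; -8 ≤ -8 — holds.
5. P + W = 14 + 12 = 26; 26 ≤ 29 — holds.
6. V = -10 is in {-14, -10, -8, -15} — holds.
7. U * W = 9 * 12 = 108 — holds.
8. S - T = -15 - (-1) = -14 — holds.
9. S = -15 > -16, so we need W ≤ 14; W = 12 ≤ 14 — holds.
10. Q = 2 > 1, so we need W ≤ 11; but W = 12 > 11 — fails.
11. R = S = -15, not all different — fails.

Constraints 10 and 11 do not hold.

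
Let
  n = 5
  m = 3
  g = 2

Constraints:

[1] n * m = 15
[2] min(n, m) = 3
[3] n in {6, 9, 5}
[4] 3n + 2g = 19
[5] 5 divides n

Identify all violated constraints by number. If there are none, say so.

The assignment satisfies every constraint.

[1] n * m = 5 * 3 = 15 — holds.
[2] min(5, 3) = 3 — holds.
[3] n = 5 is in {6, 9, 5} — holds.
[4] 3n + 2g = 3(5) + 2(2) = 19 — holds.
[5] 5 / 5 = 1, so 5 divides 5 — holds.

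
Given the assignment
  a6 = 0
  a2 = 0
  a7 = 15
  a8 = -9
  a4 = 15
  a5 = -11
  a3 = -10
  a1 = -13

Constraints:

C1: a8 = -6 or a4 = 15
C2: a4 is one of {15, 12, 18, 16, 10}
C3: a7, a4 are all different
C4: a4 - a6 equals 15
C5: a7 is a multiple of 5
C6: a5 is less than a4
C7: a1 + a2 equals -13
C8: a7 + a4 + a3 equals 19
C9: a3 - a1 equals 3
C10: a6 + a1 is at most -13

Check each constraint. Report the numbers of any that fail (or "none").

C1: a8 = -9 ≠ -6, but a4 = 15 = 15 (second disjunct) — holds.
C2: a4 = 15 is in {15, 12, 18, 16, 10} — holds.
C3: a7 = a4 = 15, not all different — does not hold.
C4: a4 - a6 = 15 - 0 = 15 — holds.
C5: 15 / 5 = 3, so 5 divides 15 — holds.
C6: a5 = -11, a4 = 15; -11 < 15 — holds.
C7: a1 + a2 = -13 + 0 = -13 — holds.
C8: a7 + a4 + a3 = 15 + 15 + (-10) = 20, not 19 — does not hold.
C9: a3 - a1 = -10 - (-13) = 3 — holds.
C10: a6 + a1 = 0 + (-13) = -13; -13 ≤ -13 — holds.

The assignment fails constraints 3 and 8.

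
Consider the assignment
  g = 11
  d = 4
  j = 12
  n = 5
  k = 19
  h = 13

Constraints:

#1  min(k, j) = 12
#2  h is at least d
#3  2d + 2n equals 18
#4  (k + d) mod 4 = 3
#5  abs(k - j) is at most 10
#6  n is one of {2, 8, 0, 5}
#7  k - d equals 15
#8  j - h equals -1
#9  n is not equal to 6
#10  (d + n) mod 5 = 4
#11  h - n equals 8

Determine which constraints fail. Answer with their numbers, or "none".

#1 min(19, 12) = 12  ✓
#2 h = 13, d = 4; 13 ≥ 4  ✓
#3 2d + 2n = 2(4) + 2(5) = 18  ✓
#4 k + d = 23; 23 mod 4 = 3  ✓
#5 abs(19 - 12) = 7; 7 ≤ 10  ✓
#6 n = 5 is in {2, 8, 0, 5}  ✓
#7 k - d = 19 - 4 = 15  ✓
#8 j - h = 12 - 13 = -1  ✓
#9 n = 5, and 5 ≠ 6  ✓
#10 d + n = 9; 9 mod 5 = 4  ✓
#11 h - n = 13 - 5 = 8  ✓

Yes — all constraints hold.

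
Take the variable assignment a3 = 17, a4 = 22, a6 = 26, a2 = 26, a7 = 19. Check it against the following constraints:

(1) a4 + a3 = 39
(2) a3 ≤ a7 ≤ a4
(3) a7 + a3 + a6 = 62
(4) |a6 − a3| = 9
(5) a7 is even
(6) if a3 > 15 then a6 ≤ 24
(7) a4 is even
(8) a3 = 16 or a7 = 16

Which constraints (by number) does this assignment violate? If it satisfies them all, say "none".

(1) a4 + a3 = 22 + 17 = 39 — holds.
(2) values 17 ≤ 19 ≤ 22 — holds.
(3) a7 + a3 + a6 = 19 + 17 + 26 = 62 — holds.
(4) |26 − 17| = 9 — holds.
(5) a7 = 19 is odd — fails.
(6) a3 = 17 > 15, so we need a6 ≤ 24; but a6 = 26 > 24 — fails.
(7) a4 = 22 is even — holds.
(8) a3 = 17 ≠ 16 and a7 = 19 ≠ 16; both disjuncts false — fails.

Constraints 5, 6, 8 are violated.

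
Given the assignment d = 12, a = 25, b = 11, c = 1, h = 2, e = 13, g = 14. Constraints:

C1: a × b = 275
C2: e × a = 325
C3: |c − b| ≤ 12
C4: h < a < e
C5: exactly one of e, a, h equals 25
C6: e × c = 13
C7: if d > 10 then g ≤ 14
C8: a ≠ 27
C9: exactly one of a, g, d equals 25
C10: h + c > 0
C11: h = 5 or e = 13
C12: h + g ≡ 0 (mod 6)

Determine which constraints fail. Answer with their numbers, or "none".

No — constraints 4, 12 are not satisfied.

C1: a × b = 25 × 11 = 275 — OK.
C2: e × a = 13 × 25 = 325 — OK.
C3: |1 − 11| = 10; 10 ≤ 12 — OK.
C4: values 2, 25, 13; a = 25 is not < e = 13 — violated.
C5: e=13, a=25, h=2; 1 of them equals 25 — OK.
C6: e × c = 13 × 1 = 13 — OK.
C7: d = 12 > 10, so we need g ≤ 14; g = 14 ≤ 14 — OK.
C8: a = 25, and 25 ≠ 27 — OK.
C9: a=25, g=14, d=12; 1 of them equals 25 — OK.
C10: h + c = 2 + 1 = 3; 3 > 0 — OK.
C11: h = 2 ≠ 5, but e = 13 = 13 (second disjunct) — OK.
C12: h + g = 16; 16 mod 6 = 4, not 0 — violated.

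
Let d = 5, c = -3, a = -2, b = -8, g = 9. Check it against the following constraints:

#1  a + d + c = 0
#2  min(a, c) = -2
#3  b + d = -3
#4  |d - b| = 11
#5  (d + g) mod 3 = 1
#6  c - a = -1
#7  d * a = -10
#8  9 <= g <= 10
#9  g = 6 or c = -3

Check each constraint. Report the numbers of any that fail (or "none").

#1 a + d + c = -2 + 5 + (-3) = 0  holds
#2 min(-2, -3) = -3, not -2  fails
#3 b + d = -8 + 5 = -3  holds
#4 |5 - (-8)| = 13, not 11  fails
#5 d + g = 14; 14 mod 3 = 2, not 1  fails
#6 c - a = -3 - (-2) = -1  holds
#7 d * a = 5 * (-2) = -10  holds
#8 g = 9 lies in [9, 10]  holds
#9 g = 9 ≠ 6, but c = -3 = -3 (second disjunct)  holds

Constraints 2, 4, and 5 are violated.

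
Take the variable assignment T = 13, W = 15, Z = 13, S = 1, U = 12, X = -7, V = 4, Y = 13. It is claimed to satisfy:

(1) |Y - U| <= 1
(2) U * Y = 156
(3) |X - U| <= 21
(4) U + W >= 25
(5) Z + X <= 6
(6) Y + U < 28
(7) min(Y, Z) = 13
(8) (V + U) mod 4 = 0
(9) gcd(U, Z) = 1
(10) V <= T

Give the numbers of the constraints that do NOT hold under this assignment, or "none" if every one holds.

(1) |13 - 12| = 1; 1 ≤ 1 — OK.
(2) U * Y = 12 * 13 = 156 — OK.
(3) |-7 - 12| = 19; 19 ≤ 21 — OK.
(4) U + W = 12 + 15 = 27; 27 ≥ 25 — OK.
(5) Z + X = 13 + (-7) = 6; 6 ≤ 6 — OK.
(6) Y + U = 13 + 12 = 25; 25 < 28 — OK.
(7) min(13, 13) = 13 — OK.
(8) V + U = 16; 16 mod 4 = 0 — OK.
(9) gcd(12, 13) = 1 — OK.
(10) V = 4, T = 13; 4 ≤ 13 — OK.

Yes — all constraints hold.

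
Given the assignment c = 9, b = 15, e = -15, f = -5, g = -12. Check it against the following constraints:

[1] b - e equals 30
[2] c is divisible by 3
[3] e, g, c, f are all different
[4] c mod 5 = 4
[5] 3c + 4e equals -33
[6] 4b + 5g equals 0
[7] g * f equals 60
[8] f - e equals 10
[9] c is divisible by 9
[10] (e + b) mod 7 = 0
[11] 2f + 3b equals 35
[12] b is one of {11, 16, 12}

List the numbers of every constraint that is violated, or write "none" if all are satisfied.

Violated: 12.

[1] b - e = 15 - (-15) = 30  OK
[2] 9 / 3 = 3, so 3 divides 9  OK
[3] values -15, -12, 9, -5 are pairwise distinct  OK
[4] 9 mod 5 = 4  OK
[5] 3c + 4e = 3(9) + 4(-15) = -33  OK
[6] 4b + 5g = 4(15) + 5(-12) = 0  OK
[7] g * f = -12 * (-5) = 60  OK
[8] f - e = -5 - (-15) = 10  OK
[9] 9 / 9 = 1, so 9 divides 9  OK
[10] e + b = 0; 0 mod 7 = 0  OK
[11] 2f + 3b = 2(-5) + 3(15) = 35  OK
[12] b = 15 is not in {11, 16, 12}  FAIL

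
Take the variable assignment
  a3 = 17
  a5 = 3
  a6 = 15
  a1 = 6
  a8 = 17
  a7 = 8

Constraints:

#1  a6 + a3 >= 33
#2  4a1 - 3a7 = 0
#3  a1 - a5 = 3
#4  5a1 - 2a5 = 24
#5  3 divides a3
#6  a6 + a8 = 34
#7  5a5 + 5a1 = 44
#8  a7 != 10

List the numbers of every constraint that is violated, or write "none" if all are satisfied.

#1 a6 + a3 = 15 + 17 = 32; 32 < 33, bound 33 not met — fails.
#2 4a1 - 3a7 = 4(6) - 3(8) = 0 — holds.
#3 a1 - a5 = 6 - 3 = 3 — holds.
#4 5a1 - 2a5 = 5(6) - 2(3) = 24 — holds.
#5 17 = 3*5 + 2, so 3 does not divide 17 — fails.
#6 a6 + a8 = 15 + 17 = 32, not 34 — fails.
#7 5a5 + 5a1 = 5(3) + 5(6) = 45, not 44 — fails.
#8 a7 = 8, and 8 ≠ 10 — holds.

No — constraints 1, 5, 6, and 7 are not satisfied.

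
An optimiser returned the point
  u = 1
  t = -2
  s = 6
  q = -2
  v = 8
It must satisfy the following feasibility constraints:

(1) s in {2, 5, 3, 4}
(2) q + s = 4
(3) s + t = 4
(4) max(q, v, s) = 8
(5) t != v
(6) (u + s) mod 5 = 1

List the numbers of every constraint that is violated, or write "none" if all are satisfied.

Constraints 1 and 6 are violated.

(1) s = 6 is not in {2, 5, 3, 4}  ✗
(2) q + s = -2 + 6 = 4  ✓
(3) s + t = 6 + (-2) = 4  ✓
(4) max(-2, 8, 6) = 8  ✓
(5) t = -2, v = 8; distinct  ✓
(6) u + s = 7; 7 mod 5 = 2, not 1  ✗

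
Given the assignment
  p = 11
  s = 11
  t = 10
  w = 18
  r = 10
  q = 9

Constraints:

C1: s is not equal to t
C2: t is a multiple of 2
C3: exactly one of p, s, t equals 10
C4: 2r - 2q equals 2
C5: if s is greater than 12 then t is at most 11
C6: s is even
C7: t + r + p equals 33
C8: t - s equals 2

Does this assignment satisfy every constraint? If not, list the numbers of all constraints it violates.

C1: s = 11, t = 10; distinct — satisfied.
C2: 10 / 2 = 5, so 2 divides 10 — satisfied.
C3: p=11, s=11, t=10; 1 of them equals 10 — satisfied.
C4: 2r - 2q = 2(10) - 2(9) = 2 — satisfied.
C5: s = 11, not > 12; antecedent false, conditional vacuously true — satisfied.
C6: s = 11 is odd — violated.
C7: t + r + p = 10 + 10 + 11 = 31, not 33 — violated.
C8: t - s = 10 - 11 = -1, not 2 — violated.

Constraints 6, 7, and 8 do not hold.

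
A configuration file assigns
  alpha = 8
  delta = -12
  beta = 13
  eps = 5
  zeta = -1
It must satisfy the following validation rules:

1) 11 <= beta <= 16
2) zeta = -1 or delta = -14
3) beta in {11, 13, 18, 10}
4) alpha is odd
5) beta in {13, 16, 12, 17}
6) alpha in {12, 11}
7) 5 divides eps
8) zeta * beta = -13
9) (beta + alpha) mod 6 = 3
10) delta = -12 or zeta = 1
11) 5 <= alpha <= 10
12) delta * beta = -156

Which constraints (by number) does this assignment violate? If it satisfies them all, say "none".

1) beta = 13 lies in [11, 16] — satisfied.
2) zeta = -1 = -1 (first disjunct) — satisfied.
3) beta = 13 is in {11, 13, 18, 10} — satisfied.
4) alpha = 8 is even — violated.
5) beta = 13 is in {13, 16, 12, 17} — satisfied.
6) alpha = 8 is not in {12, 11} — violated.
7) 5 / 5 = 1, so 5 divides 5 — satisfied.
8) zeta * beta = -1 * 13 = -13 — satisfied.
9) beta + alpha = 21; 21 mod 6 = 3 — satisfied.
10) delta = -12 = -12 (first disjunct) — satisfied.
11) alpha = 8 lies in [5, 10] — satisfied.
12) delta * beta = -12 * 13 = -156 — satisfied.

Violated: 4, 6.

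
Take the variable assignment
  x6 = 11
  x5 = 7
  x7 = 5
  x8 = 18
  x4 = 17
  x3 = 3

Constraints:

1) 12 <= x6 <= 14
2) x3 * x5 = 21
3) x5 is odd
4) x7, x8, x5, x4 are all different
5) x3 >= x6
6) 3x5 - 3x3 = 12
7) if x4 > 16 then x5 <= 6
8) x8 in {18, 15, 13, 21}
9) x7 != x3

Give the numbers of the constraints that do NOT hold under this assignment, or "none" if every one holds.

1) x6 = 11 is outside [12, 14] — violated.
2) x3 * x5 = 3 * 7 = 21 — satisfied.
3) x5 = 7 is odd — satisfied.
4) values 5, 18, 7, 17 are pairwise distinct — satisfied.
5) x3 = 3, x6 = 11; 3 < 11 (want ≥) — violated.
6) 3x5 - 3x3 = 3(7) - 3(3) = 12 — satisfied.
7) x4 = 17 > 16, so we need x5 ≤ 6; but x5 = 7 > 6 — violated.
8) x8 = 18 is in {18, 15, 13, 21} — satisfied.
9) x7 = 5, x3 = 3; distinct — satisfied.

No — constraints 1, 5, and 7 are not satisfied.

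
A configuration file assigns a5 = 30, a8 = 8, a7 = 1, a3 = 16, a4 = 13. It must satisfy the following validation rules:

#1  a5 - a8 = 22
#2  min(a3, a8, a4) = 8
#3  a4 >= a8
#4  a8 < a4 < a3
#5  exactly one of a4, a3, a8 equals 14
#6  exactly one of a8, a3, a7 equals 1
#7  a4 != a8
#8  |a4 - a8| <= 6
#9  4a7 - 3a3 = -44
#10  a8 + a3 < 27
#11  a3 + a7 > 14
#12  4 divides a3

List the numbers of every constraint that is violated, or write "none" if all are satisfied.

Constraint 5 is violated.

#1 a5 - a8 = 30 - 8 = 22 — satisfied.
#2 min(16, 8, 13) = 8 — satisfied.
#3 a4 = 13, a8 = 8; 13 ≥ 8 — satisfied.
#4 values 8 < 13 < 16 — satisfied.
#5 a4=13, a3=16, a8=8; 0 of them equal 14, not exactly one — violated.
#6 a8=8, a3=16, a7=1; 1 of them equals 1 — satisfied.
#7 a4 = 13, a8 = 8; distinct — satisfied.
#8 |13 - 8| = 5; 5 ≤ 6 — satisfied.
#9 4a7 - 3a3 = 4(1) - 3(16) = -44 — satisfied.
#10 a8 + a3 = 8 + 16 = 24; 24 < 27 — satisfied.
#11 a3 + a7 = 16 + 1 = 17; 17 > 14 — satisfied.
#12 16 / 4 = 4, so 4 divides 16 — satisfied.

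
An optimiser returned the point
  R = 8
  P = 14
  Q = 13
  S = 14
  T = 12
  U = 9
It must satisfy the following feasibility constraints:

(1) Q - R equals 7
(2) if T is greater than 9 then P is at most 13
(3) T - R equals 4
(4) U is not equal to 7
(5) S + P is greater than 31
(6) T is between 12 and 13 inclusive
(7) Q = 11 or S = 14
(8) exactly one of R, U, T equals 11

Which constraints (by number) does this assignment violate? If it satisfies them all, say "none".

(1) Q - R = 13 - 8 = 5, not 7  fails
(2) T = 12 > 9, so we need P ≤ 13; but P = 14 > 13  fails
(3) T - R = 12 - 8 = 4  holds
(4) U = 9, and 9 ≠ 7  holds
(5) S + P = 14 + 14 = 28; 28 ≤ 31, bound 31 not met  fails
(6) T = 12 lies in [12, 13]  holds
(7) Q = 13 ≠ 11, but S = 14 = 14 (second disjunct)  holds
(8) R=8, U=9, T=12; 0 of them equal 11, not exactly one  fails

Violated: 1, 2, 5, and 8.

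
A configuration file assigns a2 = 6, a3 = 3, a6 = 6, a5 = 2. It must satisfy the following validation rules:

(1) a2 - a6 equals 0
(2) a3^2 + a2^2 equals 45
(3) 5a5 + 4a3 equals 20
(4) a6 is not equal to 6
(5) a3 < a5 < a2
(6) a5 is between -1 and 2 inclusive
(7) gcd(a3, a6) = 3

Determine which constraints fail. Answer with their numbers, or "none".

(1) a2 - a6 = 6 - 6 = 0  ✓
(2) a3^2 + a2^2 = 3^2 + 6^2 = 9 + 36 = 45  ✓
(3) 5a5 + 4a3 = 5(2) + 4(3) = 22, not 20  ✗
(4) a6 = 6, but 6 is required to differ  ✗
(5) values 3, 2, 6; a3 = 3 is not < a5 = 2  ✗
(6) a5 = 2 lies in [-1, 2]  ✓
(7) gcd(3, 6) = 3  ✓

No — constraints 3, 4, and 5 are not satisfied.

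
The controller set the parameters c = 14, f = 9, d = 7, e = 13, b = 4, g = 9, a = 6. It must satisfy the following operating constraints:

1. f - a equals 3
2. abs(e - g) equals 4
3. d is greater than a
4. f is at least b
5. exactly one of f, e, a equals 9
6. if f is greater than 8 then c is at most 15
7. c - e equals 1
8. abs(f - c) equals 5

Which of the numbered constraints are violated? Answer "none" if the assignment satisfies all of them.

1. f - a = 9 - 6 = 3 — OK.
2. abs(13 - 9) = 4 — OK.
3. d = 7, a = 6; 7 > 6 — OK.
4. f = 9, b = 4; 9 ≥ 4 — OK.
5. f=9, e=13, a=6; 1 of them equals 9 — OK.
6. f = 9 > 8, so we need c ≤ 15; c = 14 ≤ 15 — OK.
7. c - e = 14 - 13 = 1 — OK.
8. abs(9 - 14) = 5 — OK.

The assignment satisfies every constraint.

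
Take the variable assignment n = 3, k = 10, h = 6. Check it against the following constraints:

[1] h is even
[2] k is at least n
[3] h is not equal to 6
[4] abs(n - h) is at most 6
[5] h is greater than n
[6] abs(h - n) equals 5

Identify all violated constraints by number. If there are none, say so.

No — constraints 3 and 6 are not satisfied.

[1] h = 6 is even — holds.
[2] k = 10, n = 3; 10 ≥ 3 — holds.
[3] h = 6, but 6 is required to differ — does not hold.
[4] abs(3 - 6) = 3; 3 ≤ 6 — holds.
[5] h = 6, n = 3; 6 > 3 — holds.
[6] abs(6 - 3) = 3, not 5 — does not hold.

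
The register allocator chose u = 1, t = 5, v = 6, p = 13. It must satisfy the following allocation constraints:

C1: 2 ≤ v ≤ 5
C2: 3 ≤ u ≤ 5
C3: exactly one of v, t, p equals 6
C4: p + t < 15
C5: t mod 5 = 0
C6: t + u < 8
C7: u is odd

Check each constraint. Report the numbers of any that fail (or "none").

C1: v = 6 is outside [2, 5]  fails
C2: u = 1 is outside [3, 5]  fails
C3: v=6, t=5, p=13; 1 of them equals 6  holds
C4: p + t = 13 + 5 = 18; 18 ≥ 15, bound 15 not met  fails
C5: 5 mod 5 = 0  holds
C6: t + u = 5 + 1 = 6; 6 < 8  holds
C7: u = 1 is odd  holds

Constraints 1, 2, and 4 do not hold.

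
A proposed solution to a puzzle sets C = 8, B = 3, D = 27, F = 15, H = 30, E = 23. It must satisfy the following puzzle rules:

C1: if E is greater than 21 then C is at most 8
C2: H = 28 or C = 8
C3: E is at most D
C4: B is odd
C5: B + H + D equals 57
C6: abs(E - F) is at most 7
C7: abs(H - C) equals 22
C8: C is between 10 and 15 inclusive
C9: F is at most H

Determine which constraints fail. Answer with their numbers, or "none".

No — constraints 5, 6, and 8 are not satisfied.

C1: E = 23 > 21, so we need C ≤ 8; C = 8 ≤ 8  yes
C2: H = 30 ≠ 28, but C = 8 = 8 (second disjunct)  yes
C3: E = 23, D = 27; 23 ≤ 27  yes
C4: B = 3 is odd  yes
C5: B + H + D = 3 + 30 + 27 = 60, not 57  no
C6: abs(23 - 15) = 8; 8 > 7, exceeds bound 7  no
C7: abs(30 - 8) = 22  yes
C8: C = 8 is outside [10, 15]  no
C9: F = 15, H = 30; 15 ≤ 30  yes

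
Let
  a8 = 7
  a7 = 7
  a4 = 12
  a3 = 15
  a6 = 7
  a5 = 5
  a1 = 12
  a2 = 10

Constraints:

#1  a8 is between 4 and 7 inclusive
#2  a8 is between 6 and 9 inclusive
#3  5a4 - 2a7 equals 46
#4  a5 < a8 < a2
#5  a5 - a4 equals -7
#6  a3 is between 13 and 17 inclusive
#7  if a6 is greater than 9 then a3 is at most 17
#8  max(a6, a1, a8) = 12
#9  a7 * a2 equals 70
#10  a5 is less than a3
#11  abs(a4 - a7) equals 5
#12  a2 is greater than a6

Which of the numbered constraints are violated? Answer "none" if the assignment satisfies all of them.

All constraints are satisfied.

#1 a8 = 7 lies in [4, 7] — satisfied.
#2 a8 = 7 lies in [6, 9] — satisfied.
#3 5a4 - 2a7 = 5(12) - 2(7) = 46 — satisfied.
#4 values 5 < 7 < 10 — satisfied.
#5 a5 - a4 = 5 - 12 = -7 — satisfied.
#6 a3 = 15 lies in [13, 17] — satisfied.
#7 a6 = 7, not > 9; antecedent false, conditional vacuously true — satisfied.
#8 max(7, 12, 7) = 12 — satisfied.
#9 a7 * a2 = 7 * 10 = 70 — satisfied.
#10 a5 = 5, a3 = 15; 5 < 15 — satisfied.
#11 abs(12 - 7) = 5 — satisfied.
#12 a2 = 10, a6 = 7; 10 > 7 — satisfied.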